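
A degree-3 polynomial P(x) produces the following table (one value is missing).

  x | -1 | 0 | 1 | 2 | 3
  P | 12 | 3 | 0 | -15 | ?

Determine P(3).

-60

The 4 known values determine P uniquely (degree ≤ 3).
Evaluate each Lagrange basis at x = 3:
L_0(3) = (3)·(2)·(1)/[(-1)·(-2)·(-3)] = -1
L_1(3) = (4)·(2)·(1)/[(1)·(-1)·(-2)] = 4
L_2(3) = (4)·(3)·(1)/[(2)·(1)·(-1)] = -6
L_3(3) = (4)·(3)·(2)/[(3)·(2)·(1)] = 4
Sum: 12·(-1) + 3·(4) + 0 + (-15)·(4) = -60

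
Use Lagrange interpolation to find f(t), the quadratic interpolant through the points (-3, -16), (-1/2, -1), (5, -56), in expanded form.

f(t) = -2t^2 - t - 1

L_0(t) = (t + 1/2)(t - 5) / [20] = (1/20)t^2 - (9/40)t - 1/8
L_1(t) = (t + 3)(t - 5) / [-55/4] = -(4/55)t^2 + (8/55)t + 12/11
L_2(t) = (t + 3)(t + 1/2) / [44] = (1/44)t^2 + (7/88)t + 3/88
f(t) = (-16)·L_0 + (-1)·L_1 + (-56)·L_2
  (-16)·L_0(t) = -(4/5)t^2 + (18/5)t + 2
  (-1)·L_1(t) = (4/55)t^2 - (8/55)t - 12/11
  (-56)·L_2(t) = -(14/11)t^2 - (49/11)t - 21/11
Adding term by term: -2t^2 - t - 1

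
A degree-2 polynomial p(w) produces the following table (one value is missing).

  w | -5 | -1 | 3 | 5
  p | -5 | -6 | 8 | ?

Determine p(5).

165/8

The 3 known values determine p uniquely (degree ≤ 2).
L_0(5) = (6)·(2)/[(-4)·(-8)] = 3/8
L_1(5) = (10)·(2)/[(4)·(-4)] = -5/4
L_2(5) = (10)·(6)/[(8)·(4)] = 15/8
Sum: (-5)·(3/8) + (-6)·(-5/4) + 8·(15/8) = 165/8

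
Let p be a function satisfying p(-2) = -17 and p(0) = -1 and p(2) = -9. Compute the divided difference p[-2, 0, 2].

p[-2,0] = (-1 - (-17)) / (0 - (-2)) = 8
p[0,2] = (-9 - (-1)) / (2 - 0) = -4
p[-2,0,2] = (-4 - 8) / (2 - (-2)) = -3

-3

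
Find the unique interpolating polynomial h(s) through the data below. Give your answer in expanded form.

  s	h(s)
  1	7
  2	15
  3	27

Build the Lagrange basis polynomials:
L_0(s) = (s - 2)(s - 3) / [2] = (1/2)s^2 - (5/2)s + 3
L_1(s) = (s - 1)(s - 3) / [-1] = -s^2 + 4s - 3
L_2(s) = (s - 1)(s - 2) / [2] = (1/2)s^2 - (3/2)s + 1
h(s) = 7·L_0 + 15·L_1 + 27·L_2
  7·L_0(s) = (7/2)s^2 - (35/2)s + 21
  15·L_1(s) = -15s^2 + 60s - 45
  27·L_2(s) = (27/2)s^2 - (81/2)s + 27
Adding term by term: 2s^2 + 2s + 3

h(s) = 2s^2 + 2s + 3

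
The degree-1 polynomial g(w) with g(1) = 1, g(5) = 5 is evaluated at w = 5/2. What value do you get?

L_0(5/2) = (-5/2)/[(-4)] = 5/8
L_1(5/2) = (3/2)/[(4)] = 3/8
Sum: 1·(5/8) + 5·(3/8) = 5/2

5/2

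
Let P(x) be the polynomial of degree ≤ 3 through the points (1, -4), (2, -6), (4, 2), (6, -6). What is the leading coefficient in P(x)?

Build the Lagrange basis polynomials:
L_0(x) = (x - 2)(x - 4)(x - 6) / [-15] = -(1/15)x^3 + (4/5)x^2 - (44/15)x + 16/5
L_1(x) = (x - 1)(x - 4)(x - 6) / [8] = (1/8)x^3 - (11/8)x^2 + (17/4)x - 3
L_2(x) = (x - 1)(x - 2)(x - 6) / [-12] = -(1/12)x^3 + (3/4)x^2 - (5/3)x + 1
L_3(x) = (x - 1)(x - 2)(x - 4) / [40] = (1/40)x^3 - (7/40)x^2 + (7/20)x - 1/5
P(x) = (-4)·L_0 + (-6)·L_1 + 2·L_2 + (-6)·L_3
Only the coefficient of x^3 is needed; take it from each L_i and combine:
(-4)·(-1/15) + (-6)·(1/8) + 2·(-1/12) + (-6)·(1/40) = -4/5

-4/5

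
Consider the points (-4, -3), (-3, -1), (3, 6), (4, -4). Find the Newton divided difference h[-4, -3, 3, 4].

-31/168

h[-4,-3] = (-1 - (-3)) / (-3 - (-4)) = 2
h[-3,3] = (6 - (-1)) / (3 - (-3)) = 7/6
h[3,4] = (-4 - 6) / (4 - 3) = -10
h[-4,-3,3] = (7/6 - 2) / (3 - (-4)) = -5/42
h[-3,3,4] = (-10 - 7/6) / (4 - (-3)) = -67/42
h[-4,-3,3,4] = (-67/42 - (-5/42)) / (4 - (-4)) = -31/168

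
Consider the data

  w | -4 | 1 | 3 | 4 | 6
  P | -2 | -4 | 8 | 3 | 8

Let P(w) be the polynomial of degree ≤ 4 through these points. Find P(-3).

-2507/50

Using Newton's divided-difference form:
P[-4,1] = (-4 - (-2)) / (1 - (-4)) = -2/5
P[1,3] = (8 - (-4)) / (3 - 1) = 6
P[3,4] = (3 - 8) / (4 - 3) = -5
P[4,6] = (8 - 3) / (6 - 4) = 5/2
P[-4,1,3] = (6 - (-2/5)) / (3 - (-4)) = 32/35
P[1,3,4] = (-5 - 6) / (4 - 1) = -11/3
P[3,4,6] = (5/2 - (-5)) / (6 - 3) = 5/2
P[-4,1,3,4] = (-11/3 - 32/35) / (4 - (-4)) = -481/840
P[1,3,4,6] = (5/2 - (-11/3)) / (6 - 1) = 37/30
P[-4,1,3,4,6] = (37/30 - (-481/840)) / (6 - (-4)) = 1517/8400
P(-3) = -2 + (-2/5)·(1) + (32/35)·(1)·(-4) + (-481/840)·(1)·(-4)·(-6) + (1517/8400)·(1)·(-4)·(-6)·(-7) = -2507/50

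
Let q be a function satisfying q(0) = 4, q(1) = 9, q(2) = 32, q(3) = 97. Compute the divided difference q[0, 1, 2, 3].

q[0,1] = (9 - 4) / (1 - 0) = 5
q[1,2] = (32 - 9) / (2 - 1) = 23
q[2,3] = (97 - 32) / (3 - 2) = 65
q[0,1,2] = (23 - 5) / (2 - 0) = 9
q[1,2,3] = (65 - 23) / (3 - 1) = 21
q[0,1,2,3] = (21 - 9) / (3 - 0) = 4

4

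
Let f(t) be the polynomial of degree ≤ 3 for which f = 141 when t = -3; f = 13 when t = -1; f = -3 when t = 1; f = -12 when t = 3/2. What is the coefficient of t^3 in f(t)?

Build the Lagrange basis polynomials:
L_0(t) = (t + 1)(t - 1)(t - 3/2) / [-36] = -(1/36)t^3 + (1/24)t^2 + (1/36)t - 1/24
L_1(t) = (t + 3)(t - 1)(t - 3/2) / [10] = (1/10)t^3 + (1/20)t^2 - (3/5)t + 9/20
L_2(t) = (t + 3)(t + 1)(t - 3/2) / [-4] = -(1/4)t^3 - (5/8)t^2 + (3/4)t + 9/8
L_3(t) = (t + 3)(t + 1)(t - 1) / [45/8] = (8/45)t^3 + (8/15)t^2 - (8/45)t - 8/15
f(t) = 141·L_0 + 13·L_1 + (-3)·L_2 + (-12)·L_3
Only the coefficient of t^3 is needed; take it from each L_i and combine:
141·(-1/36) + 13·(1/10) + (-3)·(-1/4) + (-12)·(8/45) = -4

-4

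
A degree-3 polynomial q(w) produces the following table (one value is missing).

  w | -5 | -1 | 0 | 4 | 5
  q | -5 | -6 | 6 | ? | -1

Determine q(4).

The 4 known values determine q uniquely (degree ≤ 3).
Evaluate each Lagrange basis at w = 4:
L_0(4) = (5)·(4)·(-1)/[(-4)·(-5)·(-10)] = 1/10
L_1(4) = (9)·(4)·(-1)/[(4)·(-1)·(-6)] = -3/2
L_2(4) = (9)·(5)·(-1)/[(5)·(1)·(-5)] = 9/5
L_3(4) = (9)·(5)·(4)/[(10)·(6)·(5)] = 3/5
Sum: (-5)·(1/10) + (-6)·(-3/2) + 6·(9/5) + (-1)·(3/5) = 187/10

187/10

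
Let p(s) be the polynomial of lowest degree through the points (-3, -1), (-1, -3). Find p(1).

L_0(1) = (2)/[(-2)] = -1
L_1(1) = (4)/[(2)] = 2
Sum: (-1)·(-1) + (-3)·(2) = -5

-5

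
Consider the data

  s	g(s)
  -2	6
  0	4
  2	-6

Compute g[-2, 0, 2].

g[-2,0] = (4 - 6) / (0 - (-2)) = -1
g[0,2] = (-6 - 4) / (2 - 0) = -5
g[-2,0,2] = (-5 - (-1)) / (2 - (-2)) = -1

-1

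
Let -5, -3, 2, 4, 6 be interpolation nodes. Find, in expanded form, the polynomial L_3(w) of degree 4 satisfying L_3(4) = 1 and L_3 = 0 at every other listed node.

L_3(w) = (w + 5)(w + 3)(w - 2)(w - 6) / [(9)·(7)·(2)·(-2)]
       = (w^4 - 37w^2 - 24w + 180) / (-252)

L_3(w) = -(1/252)w^4 + (37/252)w^2 + (2/21)w - 5/7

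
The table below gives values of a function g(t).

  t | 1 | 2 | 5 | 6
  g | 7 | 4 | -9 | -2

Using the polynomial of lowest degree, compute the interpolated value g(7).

17

L_0(7) = (5)·(2)·(1)/[(-1)·(-4)·(-5)] = -1/2
L_1(7) = (6)·(2)·(1)/[(1)·(-3)·(-4)] = 1
L_2(7) = (6)·(5)·(1)/[(4)·(3)·(-1)] = -5/2
L_3(7) = (6)·(5)·(2)/[(5)·(4)·(1)] = 3
Sum: 7·(-1/2) + 4·(1) + (-9)·(-5/2) + (-2)·(3) = 17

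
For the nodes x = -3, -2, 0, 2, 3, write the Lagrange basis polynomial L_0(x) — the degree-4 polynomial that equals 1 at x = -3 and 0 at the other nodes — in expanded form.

L_0(x) = (1/90)x^4 - (1/30)x^3 - (2/45)x^2 + (2/15)x

L_0(x) = (x + 2)x(x - 2)(x - 3) / [(-1)·(-3)·(-5)·(-6)]
       = (x^4 - 3x^3 - 4x^2 + 12x) / (90)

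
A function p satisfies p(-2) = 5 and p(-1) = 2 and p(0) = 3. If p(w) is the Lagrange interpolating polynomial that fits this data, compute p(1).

Evaluate each Lagrange basis at w = 1:
L_0(1) = (2)·(1)/[(-1)·(-2)] = 1
L_1(1) = (3)·(1)/[(1)·(-1)] = -3
L_2(1) = (3)·(2)/[(2)·(1)] = 3
Sum: 5·(1) + 2·(-3) + 3·(3) = 8

8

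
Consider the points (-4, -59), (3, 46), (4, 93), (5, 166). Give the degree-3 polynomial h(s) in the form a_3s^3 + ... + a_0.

Build the Lagrange basis polynomials:
L_0(s) = (s - 3)(s - 4)(s - 5) / [-504] = -(1/504)s^3 + (1/42)s^2 - (47/504)s + 5/42
L_1(s) = (s + 4)(s - 4)(s - 5) / [14] = (1/14)s^3 - (5/14)s^2 - (8/7)s + 40/7
L_2(s) = (s + 4)(s - 3)(s - 5) / [-8] = -(1/8)s^3 + (1/2)s^2 + (17/8)s - 15/2
L_3(s) = (s + 4)(s - 3)(s - 4) / [18] = (1/18)s^3 - (1/6)s^2 - (8/9)s + 8/3
h(s) = (-59)·L_0 + 46·L_1 + 93·L_2 + 166·L_3
  (-59)·L_0(s) = (59/504)s^3 - (59/42)s^2 + (2773/504)s - 295/42
  46·L_1(s) = (23/7)s^3 - (115/7)s^2 - (368/7)s + 1840/7
  93·L_2(s) = -(93/8)s^3 + (93/2)s^2 + (1581/8)s - 1395/2
  166·L_3(s) = (83/9)s^3 - (83/3)s^2 - (1328/9)s + 1328/3
Adding term by term: s^3 + s^2 + 3s + 1

h(s) = s^3 + s^2 + 3s + 1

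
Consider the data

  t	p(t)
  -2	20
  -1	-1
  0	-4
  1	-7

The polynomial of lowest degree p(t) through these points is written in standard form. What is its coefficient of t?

0

L_0(t) = (t + 1)t(t - 1) / [-6] = -(1/6)t^3 + (1/6)t
L_1(t) = (t + 2)t(t - 1) / [2] = (1/2)t^3 + (1/2)t^2 - t
L_2(t) = (t + 2)(t + 1)(t - 1) / [-2] = -(1/2)t^3 - t^2 + (1/2)t + 1
L_3(t) = (t + 2)(t + 1)t / [6] = (1/6)t^3 + (1/2)t^2 + (1/3)t
p(t) = 20·L_0 + (-1)·L_1 + (-4)·L_2 + (-7)·L_3
Only the coefficient of t is needed; take it from each L_i and combine:
20·(1/6) + (-1)·(-1) + (-4)·(1/2) + (-7)·(1/3) = 0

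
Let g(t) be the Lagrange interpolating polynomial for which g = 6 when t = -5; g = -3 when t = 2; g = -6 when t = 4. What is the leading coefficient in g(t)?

-1/42

Build the Lagrange basis polynomials:
L_0(t) = (t - 2)(t - 4) / [63] = (1/63)t^2 - (2/21)t + 8/63
L_1(t) = (t + 5)(t - 4) / [-14] = -(1/14)t^2 - (1/14)t + 10/7
L_2(t) = (t + 5)(t - 2) / [18] = (1/18)t^2 + (1/6)t - 5/9
g(t) = 6·L_0 + (-3)·L_1 + (-6)·L_2
Only the coefficient of t^2 is needed; take it from each L_i and combine:
6·(1/63) + (-3)·(-1/14) + (-6)·(1/18) = -1/42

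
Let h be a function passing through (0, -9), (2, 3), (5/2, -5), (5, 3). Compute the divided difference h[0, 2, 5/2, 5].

76/25

h[0,2] = (3 - (-9)) / (2 - 0) = 6
h[2,5/2] = (-5 - 3) / (5/2 - 2) = -16
h[5/2,5] = (3 - (-5)) / (5 - 5/2) = 16/5
h[0,2,5/2] = (-16 - 6) / (5/2 - 0) = -44/5
h[2,5/2,5] = (16/5 - (-16)) / (5 - 2) = 32/5
h[0,2,5/2,5] = (32/5 - (-44/5)) / (5 - 0) = 76/25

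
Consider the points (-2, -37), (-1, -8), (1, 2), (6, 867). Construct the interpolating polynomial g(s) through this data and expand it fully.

g(s) = 4s^3 + s - 3

Build the Lagrange basis polynomials:
L_0(s) = (s + 1)(s - 1)(s - 6) / [-24] = -(1/24)s^3 + (1/4)s^2 + (1/24)s - 1/4
L_1(s) = (s + 2)(s - 1)(s - 6) / [14] = (1/14)s^3 - (5/14)s^2 - (4/7)s + 6/7
L_2(s) = (s + 2)(s + 1)(s - 6) / [-30] = -(1/30)s^3 + (1/10)s^2 + (8/15)s + 2/5
L_3(s) = (s + 2)(s + 1)(s - 1) / [280] = (1/280)s^3 + (1/140)s^2 - (1/280)s - 1/140
g(s) = (-37)·L_0 + (-8)·L_1 + 2·L_2 + 867·L_3
  (-37)·L_0(s) = (37/24)s^3 - (37/4)s^2 - (37/24)s + 37/4
  (-8)·L_1(s) = -(4/7)s^3 + (20/7)s^2 + (32/7)s - 48/7
  2·L_2(s) = -(1/15)s^3 + (1/5)s^2 + (16/15)s + 4/5
  867·L_3(s) = (867/280)s^3 + (867/140)s^2 - (867/280)s - 867/140
Adding term by term: 4s^3 + s - 3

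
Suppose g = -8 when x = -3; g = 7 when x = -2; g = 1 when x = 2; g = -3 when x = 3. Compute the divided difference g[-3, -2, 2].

-33/10

g[-3,-2] = (7 - (-8)) / (-2 - (-3)) = 15
g[-2,2] = (1 - 7) / (2 - (-2)) = -3/2
g[-3,-2,2] = (-3/2 - 15) / (2 - (-3)) = -33/10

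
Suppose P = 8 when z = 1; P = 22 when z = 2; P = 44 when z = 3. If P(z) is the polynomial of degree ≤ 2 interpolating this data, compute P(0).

L_0(0) = (-2)·(-3)/[(-1)·(-2)] = 3
L_1(0) = (-1)·(-3)/[(1)·(-1)] = -3
L_2(0) = (-1)·(-2)/[(2)·(1)] = 1
Sum: 8·(3) + 22·(-3) + 44·(1) = 2

2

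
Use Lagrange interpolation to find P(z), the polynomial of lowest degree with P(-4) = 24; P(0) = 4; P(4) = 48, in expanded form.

P(z) = 2z^2 + 3z + 4

L_0(z) = z(z - 4) / [32] = (1/32)z^2 - (1/8)z
L_1(z) = (z + 4)(z - 4) / [-16] = -(1/16)z^2 + 1
L_2(z) = (z + 4)z / [32] = (1/32)z^2 + (1/8)z
P(z) = 24·L_0 + 4·L_1 + 48·L_2
  24·L_0(z) = (3/4)z^2 - 3z
  4·L_1(z) = -(1/4)z^2 + 4
  48·L_2(z) = (3/2)z^2 + 6z
Adding term by term: 2z^2 + 3z + 4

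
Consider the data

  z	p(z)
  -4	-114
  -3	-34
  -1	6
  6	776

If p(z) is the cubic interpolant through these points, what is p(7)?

Evaluate each Lagrange basis at z = 7:
L_0(7) = (10)·(8)·(1)/[(-1)·(-3)·(-10)] = -8/3
L_1(7) = (11)·(8)·(1)/[(1)·(-2)·(-9)] = 44/9
L_2(7) = (11)·(10)·(1)/[(3)·(2)·(-7)] = -55/21
L_3(7) = (11)·(10)·(8)/[(10)·(9)·(7)] = 88/63
Sum: (-114)·(-8/3) + (-34)·(44/9) + 6·(-55/21) + 776·(88/63) = 1206

1206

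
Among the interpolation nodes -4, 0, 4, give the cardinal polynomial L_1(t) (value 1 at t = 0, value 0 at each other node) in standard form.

L_1(t) = -(1/16)t^2 + 1

L_1(t) = (t + 4)(t - 4) / [(4)·(-4)]
       = (t^2 - 16) / (-16)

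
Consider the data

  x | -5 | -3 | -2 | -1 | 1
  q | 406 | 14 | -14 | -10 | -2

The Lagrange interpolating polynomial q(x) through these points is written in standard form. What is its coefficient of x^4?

1

Build the Lagrange basis polynomials:
L_0(x) = (x + 3)(x + 2)(x + 1)(x - 1) / [144] = (1/144)x^4 + (5/144)x^3 + (5/144)x^2 - (5/144)x - 1/24
L_1(x) = (x + 5)(x + 2)(x + 1)(x - 1) / [-16] = -(1/16)x^4 - (7/16)x^3 - (9/16)x^2 + (7/16)x + 5/8
L_2(x) = (x + 5)(x + 3)(x + 1)(x - 1) / [9] = (1/9)x^4 + (8/9)x^3 + (14/9)x^2 - (8/9)x - 5/3
L_3(x) = (x + 5)(x + 3)(x + 2)(x - 1) / [-16] = -(1/16)x^4 - (9/16)x^3 - (21/16)x^2 + (1/16)x + 15/8
L_4(x) = (x + 5)(x + 3)(x + 2)(x + 1) / [144] = (1/144)x^4 + (11/144)x^3 + (41/144)x^2 + (61/144)x + 5/24
q(x) = 406·L_0 + 14·L_1 + (-14)·L_2 + (-10)·L_3 + (-2)·L_4
Only the coefficient of x^4 is needed; take it from each L_i and combine:
406·(1/144) + 14·(-1/16) + (-14)·(1/9) + (-10)·(-1/16) + (-2)·(1/144) = 1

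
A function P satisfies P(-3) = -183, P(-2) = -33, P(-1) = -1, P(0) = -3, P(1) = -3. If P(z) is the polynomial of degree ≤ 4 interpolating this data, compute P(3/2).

-33/8

Evaluate each Lagrange basis at z = 3/2:
L_0(3/2) = (7/2)·(5/2)·(3/2)·(1/2)/[(-1)·(-2)·(-3)·(-4)] = 35/128
L_1(3/2) = (9/2)·(5/2)·(3/2)·(1/2)/[(1)·(-1)·(-2)·(-3)] = -45/32
L_2(3/2) = (9/2)·(7/2)·(3/2)·(1/2)/[(2)·(1)·(-1)·(-2)] = 189/64
L_3(3/2) = (9/2)·(7/2)·(5/2)·(1/2)/[(3)·(2)·(1)·(-1)] = -105/32
L_4(3/2) = (9/2)·(7/2)·(5/2)·(3/2)/[(4)·(3)·(2)·(1)] = 315/128
Sum: (-183)·(35/128) + (-33)·(-45/32) + (-1)·(189/64) + (-3)·(-105/32) + (-3)·(315/128) = -33/8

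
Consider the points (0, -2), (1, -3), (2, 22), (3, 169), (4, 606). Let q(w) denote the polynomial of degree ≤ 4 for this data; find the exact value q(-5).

Evaluate each Lagrange basis at w = -5:
L_0(-5) = (-6)·(-7)·(-8)·(-9)/[(-1)·(-2)·(-3)·(-4)] = 126
L_1(-5) = (-5)·(-7)·(-8)·(-9)/[(1)·(-1)·(-2)·(-3)] = -420
L_2(-5) = (-5)·(-6)·(-8)·(-9)/[(2)·(1)·(-1)·(-2)] = 540
L_3(-5) = (-5)·(-6)·(-7)·(-9)/[(3)·(2)·(1)·(-1)] = -315
L_4(-5) = (-5)·(-6)·(-7)·(-8)/[(4)·(3)·(2)·(1)] = 70
Sum: (-2)·(126) + (-3)·(-420) + 22·(540) + 169·(-315) + 606·(70) = 2073

2073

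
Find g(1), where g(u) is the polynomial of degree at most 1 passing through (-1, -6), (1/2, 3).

6

Evaluate each Lagrange basis at u = 1:
L_0(1) = (1/2)/[(-3/2)] = -1/3
L_1(1) = (2)/[(3/2)] = 4/3
Sum: (-6)·(-1/3) + 3·(4/3) = 6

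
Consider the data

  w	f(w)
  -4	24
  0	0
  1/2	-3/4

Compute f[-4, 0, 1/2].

1

f[-4,0] = (0 - 24) / (0 - (-4)) = -6
f[0,1/2] = (-3/4 - 0) / (1/2 - 0) = -3/2
f[-4,0,1/2] = (-3/2 - (-6)) / (1/2 - (-4)) = 1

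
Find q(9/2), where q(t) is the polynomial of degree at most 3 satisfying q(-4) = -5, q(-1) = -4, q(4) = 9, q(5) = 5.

32341/4320

Evaluate each Lagrange basis at t = 9/2:
L_0(9/2) = (11/2)·(1/2)·(-1/2)/[(-3)·(-8)·(-9)] = 11/1728
L_1(9/2) = (17/2)·(1/2)·(-1/2)/[(3)·(-5)·(-6)] = -17/720
L_2(9/2) = (17/2)·(11/2)·(-1/2)/[(8)·(5)·(-1)] = 187/320
L_3(9/2) = (17/2)·(11/2)·(1/2)/[(9)·(6)·(1)] = 187/432
Sum: (-5)·(11/1728) + (-4)·(-17/720) + 9·(187/320) + 5·(187/432) = 32341/4320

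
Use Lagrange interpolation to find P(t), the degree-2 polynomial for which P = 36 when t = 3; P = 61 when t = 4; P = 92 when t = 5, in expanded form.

P(t) = 3t^2 + 4t - 3

Build the Lagrange basis polynomials:
L_0(t) = (t - 4)(t - 5) / [2] = (1/2)t^2 - (9/2)t + 10
L_1(t) = (t - 3)(t - 5) / [-1] = -t^2 + 8t - 15
L_2(t) = (t - 3)(t - 4) / [2] = (1/2)t^2 - (7/2)t + 6
P(t) = 36·L_0 + 61·L_1 + 92·L_2
  36·L_0(t) = 18t^2 - 162t + 360
  61·L_1(t) = -61t^2 + 488t - 915
  92·L_2(t) = 46t^2 - 322t + 552
Adding term by term: 3t^2 + 4t - 3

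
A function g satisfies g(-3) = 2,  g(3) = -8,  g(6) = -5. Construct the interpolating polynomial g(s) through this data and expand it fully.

L_0(s) = (s - 3)(s - 6) / [54] = (1/54)s^2 - (1/6)s + 1/3
L_1(s) = (s + 3)(s - 6) / [-18] = -(1/18)s^2 + (1/6)s + 1
L_2(s) = (s + 3)(s - 3) / [27] = (1/27)s^2 - 1/3
g(s) = 2·L_0 + (-8)·L_1 + (-5)·L_2
  2·L_0(s) = (1/27)s^2 - (1/3)s + 2/3
  (-8)·L_1(s) = (4/9)s^2 - (4/3)s - 8
  (-5)·L_2(s) = -(5/27)s^2 + 5/3
Adding term by term: (8/27)s^2 - (5/3)s - 17/3

g(s) = (8/27)s^2 - (5/3)s - 17/3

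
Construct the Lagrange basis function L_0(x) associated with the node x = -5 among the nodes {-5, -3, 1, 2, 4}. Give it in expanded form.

L_0(x) = (x + 3)(x - 1)(x - 2)(x - 4) / [(-2)·(-6)·(-7)·(-9)]
       = (x^4 - 4x^3 - 7x^2 + 34x - 24) / (756)

L_0(x) = (1/756)x^4 - (1/189)x^3 - (1/108)x^2 + (17/378)x - 2/63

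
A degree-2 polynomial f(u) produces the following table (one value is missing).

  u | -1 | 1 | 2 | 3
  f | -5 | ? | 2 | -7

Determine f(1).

The 3 known values determine f uniquely (degree ≤ 2).
Evaluate each Lagrange basis at u = 1:
L_0(1) = (-1)·(-2)/[(-3)·(-4)] = 1/6
L_1(1) = (2)·(-2)/[(3)·(-1)] = 4/3
L_2(1) = (2)·(-1)/[(4)·(1)] = -1/2
Sum: (-5)·(1/6) + 2·(4/3) + (-7)·(-1/2) = 16/3

16/3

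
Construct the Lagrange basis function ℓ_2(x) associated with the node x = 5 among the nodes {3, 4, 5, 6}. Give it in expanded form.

ℓ_2(x) = -(1/2)x^3 + (13/2)x^2 - 27x + 36

ℓ_2(x) = (x - 3)(x - 4)(x - 6) / [(2)·(1)·(-1)]
       = (x^3 - 13x^2 + 54x - 72) / (-2)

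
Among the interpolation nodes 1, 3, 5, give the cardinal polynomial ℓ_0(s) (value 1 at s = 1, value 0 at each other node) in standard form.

ℓ_0(s) = (1/8)s^2 - s + 15/8

ℓ_0(s) = (s - 3)(s - 5) / [(-2)·(-4)]
       = (s^2 - 8s + 15) / (8)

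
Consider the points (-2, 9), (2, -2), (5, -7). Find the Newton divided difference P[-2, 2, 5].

13/84

P[-2,2] = (-2 - 9) / (2 - (-2)) = -11/4
P[2,5] = (-7 - (-2)) / (5 - 2) = -5/3
P[-2,2,5] = (-5/3 - (-11/4)) / (5 - (-2)) = 13/84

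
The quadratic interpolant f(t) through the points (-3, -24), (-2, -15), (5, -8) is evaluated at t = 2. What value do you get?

Evaluate each Lagrange basis at t = 2:
L_0(2) = (4)·(-3)/[(-1)·(-8)] = -3/2
L_1(2) = (5)·(-3)/[(1)·(-7)] = 15/7
L_2(2) = (5)·(4)/[(8)·(7)] = 5/14
Sum: (-24)·(-3/2) + (-15)·(15/7) + (-8)·(5/14) = 1

1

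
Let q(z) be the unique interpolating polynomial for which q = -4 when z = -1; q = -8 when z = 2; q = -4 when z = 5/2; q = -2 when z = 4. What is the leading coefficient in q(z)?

Build the Lagrange basis polynomials:
L_0(z) = (z - 2)(z - 5/2)(z - 4) / [-105/2] = -(2/105)z^3 + (17/105)z^2 - (46/105)z + 8/21
L_1(z) = (z + 1)(z - 5/2)(z - 4) / [3] = (1/3)z^3 - (11/6)z^2 + (7/6)z + 10/3
L_2(z) = (z + 1)(z - 2)(z - 4) / [-21/8] = -(8/21)z^3 + (40/21)z^2 - (16/21)z - 64/21
L_3(z) = (z + 1)(z - 2)(z - 5/2) / [15] = (1/15)z^3 - (7/30)z^2 + (1/30)z + 1/3
q(z) = (-4)·L_0 + (-8)·L_1 + (-4)·L_2 + (-2)·L_3
Only the coefficient of z^3 is needed; take it from each L_i and combine:
(-4)·(-2/105) + (-8)·(1/3) + (-4)·(-8/21) + (-2)·(1/15) = -6/5

-6/5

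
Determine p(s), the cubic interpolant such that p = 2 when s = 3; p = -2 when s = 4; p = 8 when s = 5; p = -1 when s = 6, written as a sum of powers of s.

L_0(s) = (s - 4)(s - 5)(s - 6) / [-6] = -(1/6)s^3 + (5/2)s^2 - (37/3)s + 20
L_1(s) = (s - 3)(s - 5)(s - 6) / [2] = (1/2)s^3 - 7s^2 + (63/2)s - 45
L_2(s) = (s - 3)(s - 4)(s - 6) / [-2] = -(1/2)s^3 + (13/2)s^2 - 27s + 36
L_3(s) = (s - 3)(s - 4)(s - 5) / [6] = (1/6)s^3 - 2s^2 + (47/6)s - 10
p(s) = 2·L_0 + (-2)·L_1 + 8·L_2 + (-1)·L_3
  2·L_0(s) = -(1/3)s^3 + 5s^2 - (74/3)s + 40
  (-2)·L_1(s) = -s^3 + 14s^2 - 63s + 90
  8·L_2(s) = -4s^3 + 52s^2 - 216s + 288
  (-1)·L_3(s) = -(1/6)s^3 + 2s^2 - (47/6)s + 10
Adding term by term: -(11/2)s^3 + 73s^2 - (623/2)s + 428

p(s) = -(11/2)s^3 + 73s^2 - (623/2)s + 428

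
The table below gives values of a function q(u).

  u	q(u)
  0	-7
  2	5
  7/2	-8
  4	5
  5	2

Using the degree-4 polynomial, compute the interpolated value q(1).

904/21

Using Newton's divided-difference form:
q[0,2] = (5 - (-7)) / (2 - 0) = 6
q[2,7/2] = (-8 - 5) / (7/2 - 2) = -26/3
q[7/2,4] = (5 - (-8)) / (4 - 7/2) = 26
q[4,5] = (2 - 5) / (5 - 4) = -3
q[0,2,7/2] = (-26/3 - 6) / (7/2 - 0) = -88/21
q[2,7/2,4] = (26 - (-26/3)) / (4 - 2) = 52/3
q[7/2,4,5] = (-3 - 26) / (5 - 7/2) = -58/3
q[0,2,7/2,4] = (52/3 - (-88/21)) / (4 - 0) = 113/21
q[2,7/2,4,5] = (-58/3 - 52/3) / (5 - 2) = -110/9
q[0,2,7/2,4,5] = (-110/9 - 113/21) / (5 - 0) = -1109/315
q(1) = -7 + 6·(1) + (-88/21)·(1)·(-1) + (113/21)·(1)·(-1)·(-5/2) + (-1109/315)·(1)·(-1)·(-5/2)·(-3) = 904/21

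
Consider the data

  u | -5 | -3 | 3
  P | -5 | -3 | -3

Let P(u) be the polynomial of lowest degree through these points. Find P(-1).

-2

Using Newton's divided-difference form:
P[-5,-3] = (-3 - (-5)) / (-3 - (-5)) = 1
P[-3,3] = (-3 - (-3)) / (3 - (-3)) = 0
P[-5,-3,3] = (0 - 1) / (3 - (-5)) = -1/8
P(-1) = -5 + 1·(4) + (-1/8)·(4)·(2) = -2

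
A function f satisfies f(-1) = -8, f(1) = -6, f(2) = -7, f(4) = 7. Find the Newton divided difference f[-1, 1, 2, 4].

f[-1,1] = (-6 - (-8)) / (1 - (-1)) = 1
f[1,2] = (-7 - (-6)) / (2 - 1) = -1
f[2,4] = (7 - (-7)) / (4 - 2) = 7
f[-1,1,2] = (-1 - 1) / (2 - (-1)) = -2/3
f[1,2,4] = (7 - (-1)) / (4 - 1) = 8/3
f[-1,1,2,4] = (8/3 - (-2/3)) / (4 - (-1)) = 2/3

2/3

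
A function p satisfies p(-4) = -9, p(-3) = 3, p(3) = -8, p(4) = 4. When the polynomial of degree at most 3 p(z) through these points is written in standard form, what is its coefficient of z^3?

83/168

L_0(z) = (z + 3)(z - 3)(z - 4) / [-56] = -(1/56)z^3 + (1/14)z^2 + (9/56)z - 9/14
L_1(z) = (z + 4)(z - 3)(z - 4) / [42] = (1/42)z^3 - (1/14)z^2 - (8/21)z + 8/7
L_2(z) = (z + 4)(z + 3)(z - 4) / [-42] = -(1/42)z^3 - (1/14)z^2 + (8/21)z + 8/7
L_3(z) = (z + 4)(z + 3)(z - 3) / [56] = (1/56)z^3 + (1/14)z^2 - (9/56)z - 9/14
p(z) = (-9)·L_0 + 3·L_1 + (-8)·L_2 + 4·L_3
Only the coefficient of z^3 is needed; take it from each L_i and combine:
(-9)·(-1/56) + 3·(1/42) + (-8)·(-1/42) + 4·(1/56) = 83/168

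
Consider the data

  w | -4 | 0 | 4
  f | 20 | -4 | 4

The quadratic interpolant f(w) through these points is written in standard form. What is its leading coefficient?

The leading coefficient equals the top divided difference f[-4,0,4].
f[-4,0] = (-4 - 20) / (0 - (-4)) = -6
f[0,4] = (4 - (-4)) / (4 - 0) = 2
f[-4,0,4] = (2 - (-6)) / (4 - (-4)) = 1

1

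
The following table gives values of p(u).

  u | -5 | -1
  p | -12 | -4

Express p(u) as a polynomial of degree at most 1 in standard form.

p(u) = 2u - 2

Build the Lagrange basis polynomials:
L_0(u) = (u + 1) / [-4] = -(1/4)u - 1/4
L_1(u) = (u + 5) / [4] = (1/4)u + 5/4
p(u) = (-12)·L_0 + (-4)·L_1
  (-12)·L_0(u) = 3u + 3
  (-4)·L_1(u) = -u - 5
Adding term by term: 2u - 2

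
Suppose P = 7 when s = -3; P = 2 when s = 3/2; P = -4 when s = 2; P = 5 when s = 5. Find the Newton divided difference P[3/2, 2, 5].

30/7

P[3/2,2] = (-4 - 2) / (2 - 3/2) = -12
P[2,5] = (5 - (-4)) / (5 - 2) = 3
P[3/2,2,5] = (3 - (-12)) / (5 - 3/2) = 30/7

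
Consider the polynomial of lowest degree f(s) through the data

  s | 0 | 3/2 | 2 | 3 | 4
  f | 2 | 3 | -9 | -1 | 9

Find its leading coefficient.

-871/180

The leading coefficient equals the top divided difference f[0,3/2,2,3,4].
f[0,3/2] = (3 - 2) / (3/2 - 0) = 2/3
f[3/2,2] = (-9 - 3) / (2 - 3/2) = -24
f[2,3] = (-1 - (-9)) / (3 - 2) = 8
f[3,4] = (9 - (-1)) / (4 - 3) = 10
f[0,3/2,2] = (-24 - 2/3) / (2 - 0) = -37/3
f[3/2,2,3] = (8 - (-24)) / (3 - 3/2) = 64/3
f[2,3,4] = (10 - 8) / (4 - 2) = 1
f[0,3/2,2,3] = (64/3 - (-37/3)) / (3 - 0) = 101/9
f[3/2,2,3,4] = (1 - 64/3) / (4 - 3/2) = -122/15
f[0,3/2,2,3,4] = (-122/15 - 101/9) / (4 - 0) = -871/180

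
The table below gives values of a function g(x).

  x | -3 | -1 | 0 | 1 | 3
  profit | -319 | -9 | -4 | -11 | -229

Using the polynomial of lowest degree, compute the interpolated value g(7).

Evaluate each Lagrange basis at x = 7:
L_0(7) = (8)·(7)·(6)·(4)/[(-2)·(-3)·(-4)·(-6)] = 28/3
L_1(7) = (10)·(7)·(6)·(4)/[(2)·(-1)·(-2)·(-4)] = -105
L_2(7) = (10)·(8)·(6)·(4)/[(3)·(1)·(-1)·(-3)] = 640/3
L_3(7) = (10)·(8)·(7)·(4)/[(4)·(2)·(1)·(-2)] = -140
L_4(7) = (10)·(8)·(7)·(6)/[(6)·(4)·(3)·(2)] = 70/3
Sum: (-319)·(28/3) + (-9)·(-105) + (-4)·(640/3) + (-11)·(-140) + (-229)·(70/3) = -6689

-6689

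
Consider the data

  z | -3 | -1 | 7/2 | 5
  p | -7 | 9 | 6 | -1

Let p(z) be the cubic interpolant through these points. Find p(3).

8

Using Newton's divided-difference form:
p[-3,-1] = (9 - (-7)) / (-1 - (-3)) = 8
p[-1,7/2] = (6 - 9) / (7/2 - (-1)) = -2/3
p[7/2,5] = (-1 - 6) / (5 - 7/2) = -14/3
p[-3,-1,7/2] = (-2/3 - 8) / (7/2 - (-3)) = -4/3
p[-1,7/2,5] = (-14/3 - (-2/3)) / (5 - (-1)) = -2/3
p[-3,-1,7/2,5] = (-2/3 - (-4/3)) / (5 - (-3)) = 1/12
p(3) = -7 + 8·(6) + (-4/3)·(6)·(4) + (1/12)·(6)·(4)·(-1/2) = 8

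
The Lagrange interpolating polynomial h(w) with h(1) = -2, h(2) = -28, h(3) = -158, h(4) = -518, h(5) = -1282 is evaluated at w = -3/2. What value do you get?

7/4

L_0(-3/2) = (-7/2)·(-9/2)·(-11/2)·(-13/2)/[(-1)·(-2)·(-3)·(-4)] = 3003/128
L_1(-3/2) = (-5/2)·(-9/2)·(-11/2)·(-13/2)/[(1)·(-1)·(-2)·(-3)] = -2145/32
L_2(-3/2) = (-5/2)·(-7/2)·(-11/2)·(-13/2)/[(2)·(1)·(-1)·(-2)] = 5005/64
L_3(-3/2) = (-5/2)·(-7/2)·(-9/2)·(-13/2)/[(3)·(2)·(1)·(-1)] = -1365/32
L_4(-3/2) = (-5/2)·(-7/2)·(-9/2)·(-11/2)/[(4)·(3)·(2)·(1)] = 1155/128
Sum: (-2)·(3003/128) + (-28)·(-2145/32) + (-158)·(5005/64) + (-518)·(-1365/32) + (-1282)·(1155/128) = 7/4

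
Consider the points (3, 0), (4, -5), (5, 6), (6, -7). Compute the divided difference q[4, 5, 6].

q[4,5] = (6 - (-5)) / (5 - 4) = 11
q[5,6] = (-7 - 6) / (6 - 5) = -13
q[4,5,6] = (-13 - 11) / (6 - 4) = -12

-12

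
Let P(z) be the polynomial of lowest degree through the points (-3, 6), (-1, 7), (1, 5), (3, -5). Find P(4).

-233/16

L_0(4) = (5)·(3)·(1)/[(-2)·(-4)·(-6)] = -5/16
L_1(4) = (7)·(3)·(1)/[(2)·(-2)·(-4)] = 21/16
L_2(4) = (7)·(5)·(1)/[(4)·(2)·(-2)] = -35/16
L_3(4) = (7)·(5)·(3)/[(6)·(4)·(2)] = 35/16
Sum: 6·(-5/16) + 7·(21/16) + 5·(-35/16) + (-5)·(35/16) = -233/16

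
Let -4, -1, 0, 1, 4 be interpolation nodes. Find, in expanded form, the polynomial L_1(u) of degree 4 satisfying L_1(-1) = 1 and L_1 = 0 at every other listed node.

L_1(u) = (u + 4)u(u - 1)(u - 4) / [(3)·(-1)·(-2)·(-5)]
       = (u^4 - u^3 - 16u^2 + 16u) / (-30)

L_1(u) = -(1/30)u^4 + (1/30)u^3 + (8/15)u^2 - (8/15)u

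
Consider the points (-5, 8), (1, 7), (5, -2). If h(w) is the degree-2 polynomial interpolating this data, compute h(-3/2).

887/96

Evaluate each Lagrange basis at w = -3/2:
L_0(-3/2) = (-5/2)·(-13/2)/[(-6)·(-10)] = 13/48
L_1(-3/2) = (7/2)·(-13/2)/[(6)·(-4)] = 91/96
L_2(-3/2) = (7/2)·(-5/2)/[(10)·(4)] = -7/32
Sum: 8·(13/48) + 7·(91/96) + (-2)·(-7/32) = 887/96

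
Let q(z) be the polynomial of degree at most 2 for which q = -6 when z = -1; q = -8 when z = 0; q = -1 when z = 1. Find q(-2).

5

Evaluate each Lagrange basis at z = -2:
L_0(-2) = (-2)·(-3)/[(-1)·(-2)] = 3
L_1(-2) = (-1)·(-3)/[(1)·(-1)] = -3
L_2(-2) = (-1)·(-2)/[(2)·(1)] = 1
Sum: (-6)·(3) + (-8)·(-3) + (-1)·(1) = 5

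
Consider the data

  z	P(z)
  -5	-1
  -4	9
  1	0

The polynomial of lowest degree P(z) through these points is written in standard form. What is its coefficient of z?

Build the Lagrange basis polynomials:
L_0(z) = (z + 4)(z - 1) / [6] = (1/6)z^2 + (1/2)z - 2/3
L_1(z) = (z + 5)(z - 1) / [-5] = -(1/5)z^2 - (4/5)z + 1
L_2(z) = (z + 5)(z + 4) / [30] = (1/30)z^2 + (3/10)z + 2/3
P(z) = (-1)·L_0 + 9·L_1 + 0·L_2
Only the coefficient of z is needed; take it from each L_i and combine:
(-1)·(1/2) + 9·(-4/5) + 0·(3/10) = -77/10

-77/10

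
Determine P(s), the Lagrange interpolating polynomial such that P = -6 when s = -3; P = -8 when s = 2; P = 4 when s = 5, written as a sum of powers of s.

L_0(s) = (s - 2)(s - 5) / [40] = (1/40)s^2 - (7/40)s + 1/4
L_1(s) = (s + 3)(s - 5) / [-15] = -(1/15)s^2 + (2/15)s + 1
L_2(s) = (s + 3)(s - 2) / [24] = (1/24)s^2 + (1/24)s - 1/4
P(s) = (-6)·L_0 + (-8)·L_1 + 4·L_2
  (-6)·L_0(s) = -(3/20)s^2 + (21/20)s - 3/2
  (-8)·L_1(s) = (8/15)s^2 - (16/15)s - 8
  4·L_2(s) = (1/6)s^2 + (1/6)s - 1
Adding term by term: (11/20)s^2 + (3/20)s - 21/2

P(s) = (11/20)s^2 + (3/20)s - 21/2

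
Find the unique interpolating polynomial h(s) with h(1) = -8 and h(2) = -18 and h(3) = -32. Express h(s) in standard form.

h(s) = -2s^2 - 4s - 2

Build the Lagrange basis polynomials:
L_0(s) = (s - 2)(s - 3) / [2] = (1/2)s^2 - (5/2)s + 3
L_1(s) = (s - 1)(s - 3) / [-1] = -s^2 + 4s - 3
L_2(s) = (s - 1)(s - 2) / [2] = (1/2)s^2 - (3/2)s + 1
h(s) = (-8)·L_0 + (-18)·L_1 + (-32)·L_2
  (-8)·L_0(s) = -4s^2 + 20s - 24
  (-18)·L_1(s) = 18s^2 - 72s + 54
  (-32)·L_2(s) = -16s^2 + 48s - 32
Adding term by term: -2s^2 - 4s - 2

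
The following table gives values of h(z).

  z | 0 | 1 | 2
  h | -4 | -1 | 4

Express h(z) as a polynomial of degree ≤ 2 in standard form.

L_0(z) = (z - 1)(z - 2) / [2] = (1/2)z^2 - (3/2)z + 1
L_1(z) = z(z - 2) / [-1] = -z^2 + 2z
L_2(z) = z(z - 1) / [2] = (1/2)z^2 - (1/2)z
h(z) = (-4)·L_0 + (-1)·L_1 + 4·L_2
  (-4)·L_0(z) = -2z^2 + 6z - 4
  (-1)·L_1(z) = z^2 - 2z
  4·L_2(z) = 2z^2 - 2z
Adding term by term: z^2 + 2z - 4

h(z) = z^2 + 2z - 4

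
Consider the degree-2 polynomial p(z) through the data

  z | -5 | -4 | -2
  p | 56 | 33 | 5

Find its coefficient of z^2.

3

The leading coefficient equals the top divided difference p[-5,-4,-2].
p[-5,-4] = (33 - 56) / (-4 - (-5)) = -23
p[-4,-2] = (5 - 33) / (-2 - (-4)) = -14
p[-5,-4,-2] = (-14 - (-23)) / (-2 - (-5)) = 3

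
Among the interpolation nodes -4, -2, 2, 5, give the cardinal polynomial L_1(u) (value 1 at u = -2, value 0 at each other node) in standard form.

L_1(u) = (1/56)u^3 - (3/56)u^2 - (9/28)u + 5/7

L_1(u) = (u + 4)(u - 2)(u - 5) / [(2)·(-4)·(-7)]
       = (u^3 - 3u^2 - 18u + 40) / (56)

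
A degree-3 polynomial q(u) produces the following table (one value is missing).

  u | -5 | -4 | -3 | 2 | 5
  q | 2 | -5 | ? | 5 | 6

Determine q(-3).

-1538/189

The 4 known values determine q uniquely (degree ≤ 3).
L_0(-3) = (1)·(-5)·(-8)/[(-1)·(-7)·(-10)] = -4/7
L_1(-3) = (2)·(-5)·(-8)/[(1)·(-6)·(-9)] = 40/27
L_2(-3) = (2)·(1)·(-8)/[(7)·(6)·(-3)] = 8/63
L_3(-3) = (2)·(1)·(-5)/[(10)·(9)·(3)] = -1/27
Sum: 2·(-4/7) + (-5)·(40/27) + 5·(8/63) + 6·(-1/27) = -1538/189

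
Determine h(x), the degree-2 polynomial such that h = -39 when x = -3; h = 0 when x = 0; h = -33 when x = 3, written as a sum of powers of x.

h(x) = -4x^2 + x

Newton's divided differences:
h[-3,0] = (0 - (-39)) / (0 - (-3)) = 13
h[0,3] = (-33 - 0) / (3 - 0) = -11
h[-3,0,3] = (-11 - 13) / (3 - (-3)) = -4
h(x) = -39 + 13·(x + 3) + (-4)·(x + 3)x
Expanding: h(x) = -4x^2 + x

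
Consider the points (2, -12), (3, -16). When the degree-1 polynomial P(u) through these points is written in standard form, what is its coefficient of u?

The leading coefficient equals the top divided difference P[2,3].
P[2,3] = (-16 - (-12)) / (3 - 2) = -4

-4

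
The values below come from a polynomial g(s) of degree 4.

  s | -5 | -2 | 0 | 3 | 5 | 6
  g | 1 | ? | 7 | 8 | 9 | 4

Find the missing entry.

The 5 known values determine g uniquely (degree ≤ 4).
L_0(-2) = (-2)·(-5)·(-7)·(-8)/[(-5)·(-8)·(-10)·(-11)] = 7/55
L_1(-2) = (3)·(-5)·(-7)·(-8)/[(5)·(-3)·(-5)·(-6)] = 28/15
L_2(-2) = (3)·(-2)·(-7)·(-8)/[(8)·(3)·(-2)·(-3)] = -7/3
L_3(-2) = (3)·(-2)·(-5)·(-8)/[(10)·(5)·(2)·(-1)] = 12/5
L_4(-2) = (3)·(-2)·(-5)·(-7)/[(11)·(6)·(3)·(1)] = -35/33
Sum: 1·(7/55) + 7·(28/15) + 8·(-7/3) + 9·(12/5) + 4·(-35/33) = 1961/165

1961/165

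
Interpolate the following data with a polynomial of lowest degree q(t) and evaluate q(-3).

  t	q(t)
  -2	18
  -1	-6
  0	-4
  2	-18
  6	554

Evaluate each Lagrange basis at t = -3:
L_0(-3) = (-2)·(-3)·(-5)·(-9)/[(-1)·(-2)·(-4)·(-8)] = 135/32
L_1(-3) = (-1)·(-3)·(-5)·(-9)/[(1)·(-1)·(-3)·(-7)] = -45/7
L_2(-3) = (-1)·(-2)·(-5)·(-9)/[(2)·(1)·(-2)·(-6)] = 15/4
L_3(-3) = (-1)·(-2)·(-3)·(-9)/[(4)·(3)·(2)·(-4)] = -9/16
L_4(-3) = (-1)·(-2)·(-3)·(-5)/[(8)·(7)·(6)·(4)] = 5/224
Sum: 18·(135/32) + (-6)·(-45/7) + (-4)·(15/4) + (-18)·(-9/16) + 554·(5/224) = 122

122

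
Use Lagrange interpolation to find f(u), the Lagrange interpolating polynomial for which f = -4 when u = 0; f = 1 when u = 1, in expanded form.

L_0(u) = (u - 1) / [-1] = -u + 1
L_1(u) = u / [1] = u
f(u) = (-4)·L_0 + 1·L_1
  (-4)·L_0(u) = 4u - 4
  1·L_1(u) = u
Adding term by term: 5u - 4

f(u) = 5u - 4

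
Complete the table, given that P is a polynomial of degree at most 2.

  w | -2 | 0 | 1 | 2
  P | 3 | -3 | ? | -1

The 3 known values determine P uniquely (degree ≤ 2).
Evaluate each Lagrange basis at w = 1:
L_0(1) = (1)·(-1)/[(-2)·(-4)] = -1/8
L_1(1) = (3)·(-1)/[(2)·(-2)] = 3/4
L_2(1) = (3)·(1)/[(4)·(2)] = 3/8
Sum: 3·(-1/8) + (-3)·(3/4) + (-1)·(3/8) = -3

-3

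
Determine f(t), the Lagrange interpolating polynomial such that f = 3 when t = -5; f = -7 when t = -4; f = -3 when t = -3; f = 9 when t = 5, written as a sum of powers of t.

f(t) = -(131/180)t^3 - (26/15)t^2 + (3383/180)t + 148/3

Build the Lagrange basis polynomials:
L_0(t) = (t + 4)(t + 3)(t - 5) / [-20] = -(1/20)t^3 - (1/10)t^2 + (23/20)t + 3
L_1(t) = (t + 5)(t + 3)(t - 5) / [9] = (1/9)t^3 + (1/3)t^2 - (25/9)t - 25/3
L_2(t) = (t + 5)(t + 4)(t - 5) / [-16] = -(1/16)t^3 - (1/4)t^2 + (25/16)t + 25/4
L_3(t) = (t + 5)(t + 4)(t + 3) / [720] = (1/720)t^3 + (1/60)t^2 + (47/720)t + 1/12
f(t) = 3·L_0 + (-7)·L_1 + (-3)·L_2 + 9·L_3
  3·L_0(t) = -(3/20)t^3 - (3/10)t^2 + (69/20)t + 9
  (-7)·L_1(t) = -(7/9)t^3 - (7/3)t^2 + (175/9)t + 175/3
  (-3)·L_2(t) = (3/16)t^3 + (3/4)t^2 - (75/16)t - 75/4
  9·L_3(t) = (1/80)t^3 + (3/20)t^2 + (47/80)t + 3/4
Adding term by term: -(131/180)t^3 - (26/15)t^2 + (3383/180)t + 148/3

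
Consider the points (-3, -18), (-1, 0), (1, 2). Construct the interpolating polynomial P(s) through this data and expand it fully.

P(s) = -2s^2 + s + 3

Build the Lagrange basis polynomials:
L_0(s) = (s + 1)(s - 1) / [8] = (1/8)s^2 - 1/8
L_1(s) = (s + 3)(s - 1) / [-4] = -(1/4)s^2 - (1/2)s + 3/4
L_2(s) = (s + 3)(s + 1) / [8] = (1/8)s^2 + (1/2)s + 3/8
P(s) = (-18)·L_0 + 0·L_1 + 2·L_2
  (-18)·L_0(s) = -(9/4)s^2 + 9/4
  0·L_1(s) = 0
  2·L_2(s) = (1/4)s^2 + s + 3/4
Adding term by term: -2s^2 + s + 3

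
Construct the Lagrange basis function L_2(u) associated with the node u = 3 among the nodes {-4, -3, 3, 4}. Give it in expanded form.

L_2(u) = -(1/42)u^3 - (1/14)u^2 + (8/21)u + 8/7

L_2(u) = (u + 4)(u + 3)(u - 4) / [(7)·(6)·(-1)]
       = (u^3 + 3u^2 - 16u - 48) / (-42)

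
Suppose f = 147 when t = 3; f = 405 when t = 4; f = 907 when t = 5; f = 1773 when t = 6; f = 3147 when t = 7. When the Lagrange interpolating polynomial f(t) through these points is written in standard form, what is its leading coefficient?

L_0(t) = (t - 4)(t - 5)(t - 6)(t - 7) / [24] = (1/24)t^4 - (11/12)t^3 + (179/24)t^2 - (319/12)t + 35
L_1(t) = (t - 3)(t - 5)(t - 6)(t - 7) / [-6] = -(1/6)t^4 + (7/2)t^3 - (161/6)t^2 + (177/2)t - 105
L_2(t) = (t - 3)(t - 4)(t - 6)(t - 7) / [4] = (1/4)t^4 - 5t^3 + (145/4)t^2 - (225/2)t + 126
L_3(t) = (t - 3)(t - 4)(t - 5)(t - 7) / [-6] = -(1/6)t^4 + (19/6)t^3 - (131/6)t^2 + (389/6)t - 70
L_4(t) = (t - 3)(t - 4)(t - 5)(t - 6) / [24] = (1/24)t^4 - (3/4)t^3 + (119/24)t^2 - (57/4)t + 15
f(t) = 147·L_0 + 405·L_1 + 907·L_2 + 1773·L_3 + 3147·L_4
Only the coefficient of t^4 is needed; take it from each L_i and combine:
147·(1/24) + 405·(-1/6) + 907·(1/4) + 1773·(-1/6) + 3147·(1/24) = 1

1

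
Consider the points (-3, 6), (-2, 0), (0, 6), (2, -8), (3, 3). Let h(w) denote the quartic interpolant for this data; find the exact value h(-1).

Using Newton's divided-difference form:
h[-3,-2] = (0 - 6) / (-2 - (-3)) = -6
h[-2,0] = (6 - 0) / (0 - (-2)) = 3
h[0,2] = (-8 - 6) / (2 - 0) = -7
h[2,3] = (3 - (-8)) / (3 - 2) = 11
h[-3,-2,0] = (3 - (-6)) / (0 - (-3)) = 3
h[-2,0,2] = (-7 - 3) / (2 - (-2)) = -5/2
h[0,2,3] = (11 - (-7)) / (3 - 0) = 6
h[-3,-2,0,2] = (-5/2 - 3) / (2 - (-3)) = -11/10
h[-2,0,2,3] = (6 - (-5/2)) / (3 - (-2)) = 17/10
h[-3,-2,0,2,3] = (17/10 - (-11/10)) / (3 - (-3)) = 7/15
h(-1) = 6 + (-6)·(2) + 3·(2)·(1) + (-11/10)·(2)·(1)·(-1) + (7/15)·(2)·(1)·(-1)·(-3) = 5

5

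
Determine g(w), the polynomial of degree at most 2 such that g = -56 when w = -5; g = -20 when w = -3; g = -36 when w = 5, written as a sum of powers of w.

Newton's divided differences:
g[-5,-3] = (-20 - (-56)) / (-3 - (-5)) = 18
g[-3,5] = (-36 - (-20)) / (5 - (-3)) = -2
g[-5,-3,5] = (-2 - 18) / (5 - (-5)) = -2
g(w) = -56 + 18·(w + 5) + (-2)·(w + 5)(w + 3)
Expanding: g(w) = -2w^2 + 2w + 4

g(w) = -2w^2 + 2w + 4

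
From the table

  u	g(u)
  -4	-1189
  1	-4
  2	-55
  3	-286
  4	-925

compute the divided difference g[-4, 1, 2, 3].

-6

g[-4,1] = (-4 - (-1189)) / (1 - (-4)) = 237
g[1,2] = (-55 - (-4)) / (2 - 1) = -51
g[2,3] = (-286 - (-55)) / (3 - 2) = -231
g[-4,1,2] = (-51 - 237) / (2 - (-4)) = -48
g[1,2,3] = (-231 - (-51)) / (3 - 1) = -90
g[-4,1,2,3] = (-90 - (-48)) / (3 - (-4)) = -6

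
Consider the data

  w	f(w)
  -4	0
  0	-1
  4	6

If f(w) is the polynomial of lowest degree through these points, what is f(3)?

7/2

Using Newton's divided-difference form:
f[-4,0] = (-1 - 0) / (0 - (-4)) = -1/4
f[0,4] = (6 - (-1)) / (4 - 0) = 7/4
f[-4,0,4] = (7/4 - (-1/4)) / (4 - (-4)) = 1/4
f(3) = 0 + (-1/4)·(7) + (1/4)·(7)·(3) = 7/2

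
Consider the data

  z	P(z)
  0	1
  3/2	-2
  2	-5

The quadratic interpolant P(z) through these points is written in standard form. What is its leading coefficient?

The leading coefficient equals the top divided difference P[0,3/2,2].
P[0,3/2] = (-2 - 1) / (3/2 - 0) = -2
P[3/2,2] = (-5 - (-2)) / (2 - 3/2) = -6
P[0,3/2,2] = (-6 - (-2)) / (2 - 0) = -2

-2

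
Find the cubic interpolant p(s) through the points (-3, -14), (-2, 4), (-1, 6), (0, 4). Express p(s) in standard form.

Newton's divided differences:
p[-3,-2] = (4 - (-14)) / (-2 - (-3)) = 18
p[-2,-1] = (6 - 4) / (-1 - (-2)) = 2
p[-1,0] = (4 - 6) / (0 - (-1)) = -2
p[-3,-2,-1] = (2 - 18) / (-1 - (-3)) = -8
p[-2,-1,0] = (-2 - 2) / (0 - (-2)) = -2
p[-3,-2,-1,0] = (-2 - (-8)) / (0 - (-3)) = 2
p(s) = -14 + 18·(s + 3) + (-8)·(s + 3)(s + 2) + 2·(s + 3)(s + 2)(s + 1)
Expanding: p(s) = 2s^3 + 4s^2 + 4

p(s) = 2s^3 + 4s^2 + 4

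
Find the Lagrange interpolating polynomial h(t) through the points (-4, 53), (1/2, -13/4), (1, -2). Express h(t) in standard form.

h(t) = 3t^2 - 2t - 3

Build the Lagrange basis polynomials:
L_0(t) = (t - 1/2)(t - 1) / [45/2] = (2/45)t^2 - (1/15)t + 1/45
L_1(t) = (t + 4)(t - 1) / [-9/4] = -(4/9)t^2 - (4/3)t + 16/9
L_2(t) = (t + 4)(t - 1/2) / [5/2] = (2/5)t^2 + (7/5)t - 4/5
h(t) = 53·L_0 + (-13/4)·L_1 + (-2)·L_2
  53·L_0(t) = (106/45)t^2 - (53/15)t + 53/45
  (-13/4)·L_1(t) = (13/9)t^2 + (13/3)t - 52/9
  (-2)·L_2(t) = -(4/5)t^2 - (14/5)t + 8/5
Adding term by term: 3t^2 - 2t - 3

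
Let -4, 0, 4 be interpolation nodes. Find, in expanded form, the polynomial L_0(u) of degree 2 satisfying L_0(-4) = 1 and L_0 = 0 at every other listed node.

L_0(u) = (1/32)u^2 - (1/8)u

L_0(u) = u(u - 4) / [(-4)·(-8)]
       = (u^2 - 4u) / (32)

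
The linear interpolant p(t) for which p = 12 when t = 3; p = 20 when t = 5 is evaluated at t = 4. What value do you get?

16

Evaluate each Lagrange basis at t = 4:
L_0(4) = (-1)/[(-2)] = 1/2
L_1(4) = (1)/[(2)] = 1/2
Sum: 12·(1/2) + 20·(1/2) = 16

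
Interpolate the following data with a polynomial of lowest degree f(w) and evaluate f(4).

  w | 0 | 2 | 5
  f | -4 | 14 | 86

56

Evaluate each Lagrange basis at w = 4:
L_0(4) = (2)·(-1)/[(-2)·(-5)] = -1/5
L_1(4) = (4)·(-1)/[(2)·(-3)] = 2/3
L_2(4) = (4)·(2)/[(5)·(3)] = 8/15
Sum: (-4)·(-1/5) + 14·(2/3) + 86·(8/15) = 56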